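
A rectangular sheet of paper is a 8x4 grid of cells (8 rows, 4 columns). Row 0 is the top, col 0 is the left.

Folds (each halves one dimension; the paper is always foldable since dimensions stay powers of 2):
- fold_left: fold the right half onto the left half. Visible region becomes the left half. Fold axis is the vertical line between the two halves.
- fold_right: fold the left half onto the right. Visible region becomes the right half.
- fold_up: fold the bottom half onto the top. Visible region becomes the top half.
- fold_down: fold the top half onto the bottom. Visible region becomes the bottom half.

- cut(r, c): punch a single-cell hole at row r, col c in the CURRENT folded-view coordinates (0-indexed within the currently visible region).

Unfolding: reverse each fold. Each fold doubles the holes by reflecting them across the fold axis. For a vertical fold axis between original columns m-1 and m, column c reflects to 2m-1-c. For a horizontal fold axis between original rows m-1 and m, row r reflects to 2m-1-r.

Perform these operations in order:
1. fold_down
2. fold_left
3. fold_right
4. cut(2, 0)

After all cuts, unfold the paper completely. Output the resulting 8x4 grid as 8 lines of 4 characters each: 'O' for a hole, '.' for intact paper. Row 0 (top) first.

Answer: ....
OOOO
....
....
....
....
OOOO
....

Derivation:
Op 1 fold_down: fold axis h@4; visible region now rows[4,8) x cols[0,4) = 4x4
Op 2 fold_left: fold axis v@2; visible region now rows[4,8) x cols[0,2) = 4x2
Op 3 fold_right: fold axis v@1; visible region now rows[4,8) x cols[1,2) = 4x1
Op 4 cut(2, 0): punch at orig (6,1); cuts so far [(6, 1)]; region rows[4,8) x cols[1,2) = 4x1
Unfold 1 (reflect across v@1): 2 holes -> [(6, 0), (6, 1)]
Unfold 2 (reflect across v@2): 4 holes -> [(6, 0), (6, 1), (6, 2), (6, 3)]
Unfold 3 (reflect across h@4): 8 holes -> [(1, 0), (1, 1), (1, 2), (1, 3), (6, 0), (6, 1), (6, 2), (6, 3)]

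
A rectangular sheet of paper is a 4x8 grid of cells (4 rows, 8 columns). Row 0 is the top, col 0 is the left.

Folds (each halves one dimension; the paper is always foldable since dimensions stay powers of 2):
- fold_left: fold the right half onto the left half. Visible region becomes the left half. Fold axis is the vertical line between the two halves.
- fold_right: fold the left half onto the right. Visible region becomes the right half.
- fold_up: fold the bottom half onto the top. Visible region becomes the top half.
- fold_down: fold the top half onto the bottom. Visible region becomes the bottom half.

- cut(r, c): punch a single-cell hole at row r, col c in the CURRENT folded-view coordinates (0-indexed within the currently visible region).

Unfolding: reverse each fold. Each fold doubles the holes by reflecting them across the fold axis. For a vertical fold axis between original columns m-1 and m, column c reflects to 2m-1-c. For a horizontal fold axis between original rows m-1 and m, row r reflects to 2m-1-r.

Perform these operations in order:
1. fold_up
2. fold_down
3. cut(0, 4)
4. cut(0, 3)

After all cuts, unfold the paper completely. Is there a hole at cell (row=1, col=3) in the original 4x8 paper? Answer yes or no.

Op 1 fold_up: fold axis h@2; visible region now rows[0,2) x cols[0,8) = 2x8
Op 2 fold_down: fold axis h@1; visible region now rows[1,2) x cols[0,8) = 1x8
Op 3 cut(0, 4): punch at orig (1,4); cuts so far [(1, 4)]; region rows[1,2) x cols[0,8) = 1x8
Op 4 cut(0, 3): punch at orig (1,3); cuts so far [(1, 3), (1, 4)]; region rows[1,2) x cols[0,8) = 1x8
Unfold 1 (reflect across h@1): 4 holes -> [(0, 3), (0, 4), (1, 3), (1, 4)]
Unfold 2 (reflect across h@2): 8 holes -> [(0, 3), (0, 4), (1, 3), (1, 4), (2, 3), (2, 4), (3, 3), (3, 4)]
Holes: [(0, 3), (0, 4), (1, 3), (1, 4), (2, 3), (2, 4), (3, 3), (3, 4)]

Answer: yes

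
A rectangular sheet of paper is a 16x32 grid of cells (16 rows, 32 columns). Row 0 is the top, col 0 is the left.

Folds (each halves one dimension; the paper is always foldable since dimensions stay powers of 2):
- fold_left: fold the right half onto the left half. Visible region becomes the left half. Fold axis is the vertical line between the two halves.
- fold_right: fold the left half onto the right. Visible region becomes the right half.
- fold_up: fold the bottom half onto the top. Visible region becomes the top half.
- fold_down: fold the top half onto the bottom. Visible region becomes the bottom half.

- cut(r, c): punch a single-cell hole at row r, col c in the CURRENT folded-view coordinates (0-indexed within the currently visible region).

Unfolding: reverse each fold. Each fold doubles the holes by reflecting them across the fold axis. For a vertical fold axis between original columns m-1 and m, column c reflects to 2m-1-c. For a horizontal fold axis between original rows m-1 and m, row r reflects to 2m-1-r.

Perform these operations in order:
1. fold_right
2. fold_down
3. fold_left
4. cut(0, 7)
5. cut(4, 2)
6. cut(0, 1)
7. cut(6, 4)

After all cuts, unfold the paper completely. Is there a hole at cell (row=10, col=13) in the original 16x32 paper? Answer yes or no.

Op 1 fold_right: fold axis v@16; visible region now rows[0,16) x cols[16,32) = 16x16
Op 2 fold_down: fold axis h@8; visible region now rows[8,16) x cols[16,32) = 8x16
Op 3 fold_left: fold axis v@24; visible region now rows[8,16) x cols[16,24) = 8x8
Op 4 cut(0, 7): punch at orig (8,23); cuts so far [(8, 23)]; region rows[8,16) x cols[16,24) = 8x8
Op 5 cut(4, 2): punch at orig (12,18); cuts so far [(8, 23), (12, 18)]; region rows[8,16) x cols[16,24) = 8x8
Op 6 cut(0, 1): punch at orig (8,17); cuts so far [(8, 17), (8, 23), (12, 18)]; region rows[8,16) x cols[16,24) = 8x8
Op 7 cut(6, 4): punch at orig (14,20); cuts so far [(8, 17), (8, 23), (12, 18), (14, 20)]; region rows[8,16) x cols[16,24) = 8x8
Unfold 1 (reflect across v@24): 8 holes -> [(8, 17), (8, 23), (8, 24), (8, 30), (12, 18), (12, 29), (14, 20), (14, 27)]
Unfold 2 (reflect across h@8): 16 holes -> [(1, 20), (1, 27), (3, 18), (3, 29), (7, 17), (7, 23), (7, 24), (7, 30), (8, 17), (8, 23), (8, 24), (8, 30), (12, 18), (12, 29), (14, 20), (14, 27)]
Unfold 3 (reflect across v@16): 32 holes -> [(1, 4), (1, 11), (1, 20), (1, 27), (3, 2), (3, 13), (3, 18), (3, 29), (7, 1), (7, 7), (7, 8), (7, 14), (7, 17), (7, 23), (7, 24), (7, 30), (8, 1), (8, 7), (8, 8), (8, 14), (8, 17), (8, 23), (8, 24), (8, 30), (12, 2), (12, 13), (12, 18), (12, 29), (14, 4), (14, 11), (14, 20), (14, 27)]
Holes: [(1, 4), (1, 11), (1, 20), (1, 27), (3, 2), (3, 13), (3, 18), (3, 29), (7, 1), (7, 7), (7, 8), (7, 14), (7, 17), (7, 23), (7, 24), (7, 30), (8, 1), (8, 7), (8, 8), (8, 14), (8, 17), (8, 23), (8, 24), (8, 30), (12, 2), (12, 13), (12, 18), (12, 29), (14, 4), (14, 11), (14, 20), (14, 27)]

Answer: no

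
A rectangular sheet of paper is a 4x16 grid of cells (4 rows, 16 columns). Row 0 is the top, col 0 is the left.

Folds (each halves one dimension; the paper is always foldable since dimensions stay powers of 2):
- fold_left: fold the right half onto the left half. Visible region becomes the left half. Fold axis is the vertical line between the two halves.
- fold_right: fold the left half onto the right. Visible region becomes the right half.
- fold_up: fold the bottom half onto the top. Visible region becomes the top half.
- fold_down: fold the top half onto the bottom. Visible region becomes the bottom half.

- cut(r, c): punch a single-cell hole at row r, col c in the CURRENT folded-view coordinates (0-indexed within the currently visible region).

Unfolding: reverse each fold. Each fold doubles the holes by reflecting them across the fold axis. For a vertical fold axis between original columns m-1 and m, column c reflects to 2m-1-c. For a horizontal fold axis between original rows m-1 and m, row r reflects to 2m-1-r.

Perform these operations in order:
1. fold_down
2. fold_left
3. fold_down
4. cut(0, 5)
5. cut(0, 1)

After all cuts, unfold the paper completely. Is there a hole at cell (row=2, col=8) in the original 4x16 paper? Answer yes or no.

Op 1 fold_down: fold axis h@2; visible region now rows[2,4) x cols[0,16) = 2x16
Op 2 fold_left: fold axis v@8; visible region now rows[2,4) x cols[0,8) = 2x8
Op 3 fold_down: fold axis h@3; visible region now rows[3,4) x cols[0,8) = 1x8
Op 4 cut(0, 5): punch at orig (3,5); cuts so far [(3, 5)]; region rows[3,4) x cols[0,8) = 1x8
Op 5 cut(0, 1): punch at orig (3,1); cuts so far [(3, 1), (3, 5)]; region rows[3,4) x cols[0,8) = 1x8
Unfold 1 (reflect across h@3): 4 holes -> [(2, 1), (2, 5), (3, 1), (3, 5)]
Unfold 2 (reflect across v@8): 8 holes -> [(2, 1), (2, 5), (2, 10), (2, 14), (3, 1), (3, 5), (3, 10), (3, 14)]
Unfold 3 (reflect across h@2): 16 holes -> [(0, 1), (0, 5), (0, 10), (0, 14), (1, 1), (1, 5), (1, 10), (1, 14), (2, 1), (2, 5), (2, 10), (2, 14), (3, 1), (3, 5), (3, 10), (3, 14)]
Holes: [(0, 1), (0, 5), (0, 10), (0, 14), (1, 1), (1, 5), (1, 10), (1, 14), (2, 1), (2, 5), (2, 10), (2, 14), (3, 1), (3, 5), (3, 10), (3, 14)]

Answer: no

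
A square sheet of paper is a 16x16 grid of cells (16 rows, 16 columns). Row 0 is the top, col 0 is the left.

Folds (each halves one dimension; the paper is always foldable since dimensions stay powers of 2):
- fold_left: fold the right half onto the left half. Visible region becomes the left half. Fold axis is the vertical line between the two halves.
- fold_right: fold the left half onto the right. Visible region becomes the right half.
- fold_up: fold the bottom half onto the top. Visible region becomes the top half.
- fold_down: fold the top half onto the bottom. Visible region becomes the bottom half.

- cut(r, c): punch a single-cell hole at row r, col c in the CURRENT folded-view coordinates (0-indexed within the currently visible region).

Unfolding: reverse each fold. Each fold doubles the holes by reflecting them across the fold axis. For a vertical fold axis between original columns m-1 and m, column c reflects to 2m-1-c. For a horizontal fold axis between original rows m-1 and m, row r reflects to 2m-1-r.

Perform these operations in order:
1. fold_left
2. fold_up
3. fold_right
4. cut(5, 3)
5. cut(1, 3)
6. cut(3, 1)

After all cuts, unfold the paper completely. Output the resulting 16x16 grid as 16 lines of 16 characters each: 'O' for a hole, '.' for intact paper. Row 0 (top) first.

Op 1 fold_left: fold axis v@8; visible region now rows[0,16) x cols[0,8) = 16x8
Op 2 fold_up: fold axis h@8; visible region now rows[0,8) x cols[0,8) = 8x8
Op 3 fold_right: fold axis v@4; visible region now rows[0,8) x cols[4,8) = 8x4
Op 4 cut(5, 3): punch at orig (5,7); cuts so far [(5, 7)]; region rows[0,8) x cols[4,8) = 8x4
Op 5 cut(1, 3): punch at orig (1,7); cuts so far [(1, 7), (5, 7)]; region rows[0,8) x cols[4,8) = 8x4
Op 6 cut(3, 1): punch at orig (3,5); cuts so far [(1, 7), (3, 5), (5, 7)]; region rows[0,8) x cols[4,8) = 8x4
Unfold 1 (reflect across v@4): 6 holes -> [(1, 0), (1, 7), (3, 2), (3, 5), (5, 0), (5, 7)]
Unfold 2 (reflect across h@8): 12 holes -> [(1, 0), (1, 7), (3, 2), (3, 5), (5, 0), (5, 7), (10, 0), (10, 7), (12, 2), (12, 5), (14, 0), (14, 7)]
Unfold 3 (reflect across v@8): 24 holes -> [(1, 0), (1, 7), (1, 8), (1, 15), (3, 2), (3, 5), (3, 10), (3, 13), (5, 0), (5, 7), (5, 8), (5, 15), (10, 0), (10, 7), (10, 8), (10, 15), (12, 2), (12, 5), (12, 10), (12, 13), (14, 0), (14, 7), (14, 8), (14, 15)]

Answer: ................
O......OO......O
................
..O..O....O..O..
................
O......OO......O
................
................
................
................
O......OO......O
................
..O..O....O..O..
................
O......OO......O
................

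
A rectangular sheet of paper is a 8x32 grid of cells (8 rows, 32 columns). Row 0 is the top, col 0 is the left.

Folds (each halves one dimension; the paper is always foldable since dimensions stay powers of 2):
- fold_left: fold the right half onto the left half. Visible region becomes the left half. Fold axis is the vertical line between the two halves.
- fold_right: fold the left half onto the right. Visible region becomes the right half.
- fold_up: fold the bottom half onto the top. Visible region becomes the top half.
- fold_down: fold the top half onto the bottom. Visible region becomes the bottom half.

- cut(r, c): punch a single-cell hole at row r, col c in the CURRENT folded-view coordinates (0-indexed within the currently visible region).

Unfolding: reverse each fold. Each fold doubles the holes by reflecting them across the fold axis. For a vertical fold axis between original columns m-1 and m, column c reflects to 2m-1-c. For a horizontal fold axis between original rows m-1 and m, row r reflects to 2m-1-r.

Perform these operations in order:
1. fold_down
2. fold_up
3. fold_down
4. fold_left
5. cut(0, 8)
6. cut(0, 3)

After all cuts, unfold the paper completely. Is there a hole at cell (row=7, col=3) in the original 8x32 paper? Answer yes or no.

Answer: yes

Derivation:
Op 1 fold_down: fold axis h@4; visible region now rows[4,8) x cols[0,32) = 4x32
Op 2 fold_up: fold axis h@6; visible region now rows[4,6) x cols[0,32) = 2x32
Op 3 fold_down: fold axis h@5; visible region now rows[5,6) x cols[0,32) = 1x32
Op 4 fold_left: fold axis v@16; visible region now rows[5,6) x cols[0,16) = 1x16
Op 5 cut(0, 8): punch at orig (5,8); cuts so far [(5, 8)]; region rows[5,6) x cols[0,16) = 1x16
Op 6 cut(0, 3): punch at orig (5,3); cuts so far [(5, 3), (5, 8)]; region rows[5,6) x cols[0,16) = 1x16
Unfold 1 (reflect across v@16): 4 holes -> [(5, 3), (5, 8), (5, 23), (5, 28)]
Unfold 2 (reflect across h@5): 8 holes -> [(4, 3), (4, 8), (4, 23), (4, 28), (5, 3), (5, 8), (5, 23), (5, 28)]
Unfold 3 (reflect across h@6): 16 holes -> [(4, 3), (4, 8), (4, 23), (4, 28), (5, 3), (5, 8), (5, 23), (5, 28), (6, 3), (6, 8), (6, 23), (6, 28), (7, 3), (7, 8), (7, 23), (7, 28)]
Unfold 4 (reflect across h@4): 32 holes -> [(0, 3), (0, 8), (0, 23), (0, 28), (1, 3), (1, 8), (1, 23), (1, 28), (2, 3), (2, 8), (2, 23), (2, 28), (3, 3), (3, 8), (3, 23), (3, 28), (4, 3), (4, 8), (4, 23), (4, 28), (5, 3), (5, 8), (5, 23), (5, 28), (6, 3), (6, 8), (6, 23), (6, 28), (7, 3), (7, 8), (7, 23), (7, 28)]
Holes: [(0, 3), (0, 8), (0, 23), (0, 28), (1, 3), (1, 8), (1, 23), (1, 28), (2, 3), (2, 8), (2, 23), (2, 28), (3, 3), (3, 8), (3, 23), (3, 28), (4, 3), (4, 8), (4, 23), (4, 28), (5, 3), (5, 8), (5, 23), (5, 28), (6, 3), (6, 8), (6, 23), (6, 28), (7, 3), (7, 8), (7, 23), (7, 28)]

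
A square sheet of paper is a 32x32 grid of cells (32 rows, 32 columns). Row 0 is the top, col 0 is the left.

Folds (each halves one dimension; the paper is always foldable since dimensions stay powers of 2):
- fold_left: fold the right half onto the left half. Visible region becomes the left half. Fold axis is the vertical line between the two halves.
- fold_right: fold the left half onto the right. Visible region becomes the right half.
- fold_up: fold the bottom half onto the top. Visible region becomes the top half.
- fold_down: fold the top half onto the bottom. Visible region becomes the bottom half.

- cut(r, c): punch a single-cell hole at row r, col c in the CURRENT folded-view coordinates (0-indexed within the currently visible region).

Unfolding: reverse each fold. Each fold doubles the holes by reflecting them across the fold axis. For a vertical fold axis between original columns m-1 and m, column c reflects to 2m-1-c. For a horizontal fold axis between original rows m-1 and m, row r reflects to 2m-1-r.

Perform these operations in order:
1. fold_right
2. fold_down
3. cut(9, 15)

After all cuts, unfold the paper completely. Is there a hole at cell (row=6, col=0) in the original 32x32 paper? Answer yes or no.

Op 1 fold_right: fold axis v@16; visible region now rows[0,32) x cols[16,32) = 32x16
Op 2 fold_down: fold axis h@16; visible region now rows[16,32) x cols[16,32) = 16x16
Op 3 cut(9, 15): punch at orig (25,31); cuts so far [(25, 31)]; region rows[16,32) x cols[16,32) = 16x16
Unfold 1 (reflect across h@16): 2 holes -> [(6, 31), (25, 31)]
Unfold 2 (reflect across v@16): 4 holes -> [(6, 0), (6, 31), (25, 0), (25, 31)]
Holes: [(6, 0), (6, 31), (25, 0), (25, 31)]

Answer: yes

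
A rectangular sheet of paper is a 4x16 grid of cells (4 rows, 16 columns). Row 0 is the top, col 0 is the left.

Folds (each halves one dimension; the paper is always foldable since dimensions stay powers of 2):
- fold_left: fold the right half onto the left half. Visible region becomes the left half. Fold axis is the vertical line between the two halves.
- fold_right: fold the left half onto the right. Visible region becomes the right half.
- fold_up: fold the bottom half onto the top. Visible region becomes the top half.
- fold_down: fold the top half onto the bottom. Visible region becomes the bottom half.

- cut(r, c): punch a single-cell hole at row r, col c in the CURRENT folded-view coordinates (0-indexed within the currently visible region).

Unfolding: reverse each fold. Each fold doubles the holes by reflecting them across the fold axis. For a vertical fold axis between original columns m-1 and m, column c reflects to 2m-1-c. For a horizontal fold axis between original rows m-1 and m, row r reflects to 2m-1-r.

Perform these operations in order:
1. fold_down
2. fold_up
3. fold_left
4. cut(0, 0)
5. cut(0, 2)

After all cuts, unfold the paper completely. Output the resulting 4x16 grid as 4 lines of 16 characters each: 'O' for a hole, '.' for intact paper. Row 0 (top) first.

Answer: O.O..........O.O
O.O..........O.O
O.O..........O.O
O.O..........O.O

Derivation:
Op 1 fold_down: fold axis h@2; visible region now rows[2,4) x cols[0,16) = 2x16
Op 2 fold_up: fold axis h@3; visible region now rows[2,3) x cols[0,16) = 1x16
Op 3 fold_left: fold axis v@8; visible region now rows[2,3) x cols[0,8) = 1x8
Op 4 cut(0, 0): punch at orig (2,0); cuts so far [(2, 0)]; region rows[2,3) x cols[0,8) = 1x8
Op 5 cut(0, 2): punch at orig (2,2); cuts so far [(2, 0), (2, 2)]; region rows[2,3) x cols[0,8) = 1x8
Unfold 1 (reflect across v@8): 4 holes -> [(2, 0), (2, 2), (2, 13), (2, 15)]
Unfold 2 (reflect across h@3): 8 holes -> [(2, 0), (2, 2), (2, 13), (2, 15), (3, 0), (3, 2), (3, 13), (3, 15)]
Unfold 3 (reflect across h@2): 16 holes -> [(0, 0), (0, 2), (0, 13), (0, 15), (1, 0), (1, 2), (1, 13), (1, 15), (2, 0), (2, 2), (2, 13), (2, 15), (3, 0), (3, 2), (3, 13), (3, 15)]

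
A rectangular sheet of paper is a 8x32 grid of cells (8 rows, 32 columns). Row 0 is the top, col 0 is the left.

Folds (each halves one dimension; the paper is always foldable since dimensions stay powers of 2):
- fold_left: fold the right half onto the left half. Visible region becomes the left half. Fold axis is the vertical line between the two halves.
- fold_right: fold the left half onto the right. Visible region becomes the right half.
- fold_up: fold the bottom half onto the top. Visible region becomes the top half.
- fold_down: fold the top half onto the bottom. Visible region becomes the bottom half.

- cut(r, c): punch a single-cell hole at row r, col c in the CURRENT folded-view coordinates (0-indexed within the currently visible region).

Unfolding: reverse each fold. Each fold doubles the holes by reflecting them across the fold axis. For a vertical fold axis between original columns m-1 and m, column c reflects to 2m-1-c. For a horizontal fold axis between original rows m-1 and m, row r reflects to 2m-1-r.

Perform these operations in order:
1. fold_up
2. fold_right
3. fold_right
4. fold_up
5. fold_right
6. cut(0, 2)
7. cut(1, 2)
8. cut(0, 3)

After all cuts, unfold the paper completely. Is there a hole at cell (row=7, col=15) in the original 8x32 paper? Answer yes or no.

Answer: yes

Derivation:
Op 1 fold_up: fold axis h@4; visible region now rows[0,4) x cols[0,32) = 4x32
Op 2 fold_right: fold axis v@16; visible region now rows[0,4) x cols[16,32) = 4x16
Op 3 fold_right: fold axis v@24; visible region now rows[0,4) x cols[24,32) = 4x8
Op 4 fold_up: fold axis h@2; visible region now rows[0,2) x cols[24,32) = 2x8
Op 5 fold_right: fold axis v@28; visible region now rows[0,2) x cols[28,32) = 2x4
Op 6 cut(0, 2): punch at orig (0,30); cuts so far [(0, 30)]; region rows[0,2) x cols[28,32) = 2x4
Op 7 cut(1, 2): punch at orig (1,30); cuts so far [(0, 30), (1, 30)]; region rows[0,2) x cols[28,32) = 2x4
Op 8 cut(0, 3): punch at orig (0,31); cuts so far [(0, 30), (0, 31), (1, 30)]; region rows[0,2) x cols[28,32) = 2x4
Unfold 1 (reflect across v@28): 6 holes -> [(0, 24), (0, 25), (0, 30), (0, 31), (1, 25), (1, 30)]
Unfold 2 (reflect across h@2): 12 holes -> [(0, 24), (0, 25), (0, 30), (0, 31), (1, 25), (1, 30), (2, 25), (2, 30), (3, 24), (3, 25), (3, 30), (3, 31)]
Unfold 3 (reflect across v@24): 24 holes -> [(0, 16), (0, 17), (0, 22), (0, 23), (0, 24), (0, 25), (0, 30), (0, 31), (1, 17), (1, 22), (1, 25), (1, 30), (2, 17), (2, 22), (2, 25), (2, 30), (3, 16), (3, 17), (3, 22), (3, 23), (3, 24), (3, 25), (3, 30), (3, 31)]
Unfold 4 (reflect across v@16): 48 holes -> [(0, 0), (0, 1), (0, 6), (0, 7), (0, 8), (0, 9), (0, 14), (0, 15), (0, 16), (0, 17), (0, 22), (0, 23), (0, 24), (0, 25), (0, 30), (0, 31), (1, 1), (1, 6), (1, 9), (1, 14), (1, 17), (1, 22), (1, 25), (1, 30), (2, 1), (2, 6), (2, 9), (2, 14), (2, 17), (2, 22), (2, 25), (2, 30), (3, 0), (3, 1), (3, 6), (3, 7), (3, 8), (3, 9), (3, 14), (3, 15), (3, 16), (3, 17), (3, 22), (3, 23), (3, 24), (3, 25), (3, 30), (3, 31)]
Unfold 5 (reflect across h@4): 96 holes -> [(0, 0), (0, 1), (0, 6), (0, 7), (0, 8), (0, 9), (0, 14), (0, 15), (0, 16), (0, 17), (0, 22), (0, 23), (0, 24), (0, 25), (0, 30), (0, 31), (1, 1), (1, 6), (1, 9), (1, 14), (1, 17), (1, 22), (1, 25), (1, 30), (2, 1), (2, 6), (2, 9), (2, 14), (2, 17), (2, 22), (2, 25), (2, 30), (3, 0), (3, 1), (3, 6), (3, 7), (3, 8), (3, 9), (3, 14), (3, 15), (3, 16), (3, 17), (3, 22), (3, 23), (3, 24), (3, 25), (3, 30), (3, 31), (4, 0), (4, 1), (4, 6), (4, 7), (4, 8), (4, 9), (4, 14), (4, 15), (4, 16), (4, 17), (4, 22), (4, 23), (4, 24), (4, 25), (4, 30), (4, 31), (5, 1), (5, 6), (5, 9), (5, 14), (5, 17), (5, 22), (5, 25), (5, 30), (6, 1), (6, 6), (6, 9), (6, 14), (6, 17), (6, 22), (6, 25), (6, 30), (7, 0), (7, 1), (7, 6), (7, 7), (7, 8), (7, 9), (7, 14), (7, 15), (7, 16), (7, 17), (7, 22), (7, 23), (7, 24), (7, 25), (7, 30), (7, 31)]
Holes: [(0, 0), (0, 1), (0, 6), (0, 7), (0, 8), (0, 9), (0, 14), (0, 15), (0, 16), (0, 17), (0, 22), (0, 23), (0, 24), (0, 25), (0, 30), (0, 31), (1, 1), (1, 6), (1, 9), (1, 14), (1, 17), (1, 22), (1, 25), (1, 30), (2, 1), (2, 6), (2, 9), (2, 14), (2, 17), (2, 22), (2, 25), (2, 30), (3, 0), (3, 1), (3, 6), (3, 7), (3, 8), (3, 9), (3, 14), (3, 15), (3, 16), (3, 17), (3, 22), (3, 23), (3, 24), (3, 25), (3, 30), (3, 31), (4, 0), (4, 1), (4, 6), (4, 7), (4, 8), (4, 9), (4, 14), (4, 15), (4, 16), (4, 17), (4, 22), (4, 23), (4, 24), (4, 25), (4, 30), (4, 31), (5, 1), (5, 6), (5, 9), (5, 14), (5, 17), (5, 22), (5, 25), (5, 30), (6, 1), (6, 6), (6, 9), (6, 14), (6, 17), (6, 22), (6, 25), (6, 30), (7, 0), (7, 1), (7, 6), (7, 7), (7, 8), (7, 9), (7, 14), (7, 15), (7, 16), (7, 17), (7, 22), (7, 23), (7, 24), (7, 25), (7, 30), (7, 31)]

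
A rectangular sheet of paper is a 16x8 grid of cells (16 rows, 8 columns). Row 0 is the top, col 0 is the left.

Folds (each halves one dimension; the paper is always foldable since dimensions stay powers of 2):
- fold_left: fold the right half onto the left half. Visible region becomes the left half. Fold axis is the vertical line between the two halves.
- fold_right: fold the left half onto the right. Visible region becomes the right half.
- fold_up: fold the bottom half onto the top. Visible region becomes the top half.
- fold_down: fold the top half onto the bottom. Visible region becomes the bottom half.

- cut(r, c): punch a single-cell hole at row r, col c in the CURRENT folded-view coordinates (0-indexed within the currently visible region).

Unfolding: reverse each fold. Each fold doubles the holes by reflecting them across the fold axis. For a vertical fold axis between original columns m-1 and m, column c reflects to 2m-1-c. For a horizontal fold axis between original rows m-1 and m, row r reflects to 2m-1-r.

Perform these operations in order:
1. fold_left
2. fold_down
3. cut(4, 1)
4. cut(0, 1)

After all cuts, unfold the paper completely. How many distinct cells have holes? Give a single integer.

Op 1 fold_left: fold axis v@4; visible region now rows[0,16) x cols[0,4) = 16x4
Op 2 fold_down: fold axis h@8; visible region now rows[8,16) x cols[0,4) = 8x4
Op 3 cut(4, 1): punch at orig (12,1); cuts so far [(12, 1)]; region rows[8,16) x cols[0,4) = 8x4
Op 4 cut(0, 1): punch at orig (8,1); cuts so far [(8, 1), (12, 1)]; region rows[8,16) x cols[0,4) = 8x4
Unfold 1 (reflect across h@8): 4 holes -> [(3, 1), (7, 1), (8, 1), (12, 1)]
Unfold 2 (reflect across v@4): 8 holes -> [(3, 1), (3, 6), (7, 1), (7, 6), (8, 1), (8, 6), (12, 1), (12, 6)]

Answer: 8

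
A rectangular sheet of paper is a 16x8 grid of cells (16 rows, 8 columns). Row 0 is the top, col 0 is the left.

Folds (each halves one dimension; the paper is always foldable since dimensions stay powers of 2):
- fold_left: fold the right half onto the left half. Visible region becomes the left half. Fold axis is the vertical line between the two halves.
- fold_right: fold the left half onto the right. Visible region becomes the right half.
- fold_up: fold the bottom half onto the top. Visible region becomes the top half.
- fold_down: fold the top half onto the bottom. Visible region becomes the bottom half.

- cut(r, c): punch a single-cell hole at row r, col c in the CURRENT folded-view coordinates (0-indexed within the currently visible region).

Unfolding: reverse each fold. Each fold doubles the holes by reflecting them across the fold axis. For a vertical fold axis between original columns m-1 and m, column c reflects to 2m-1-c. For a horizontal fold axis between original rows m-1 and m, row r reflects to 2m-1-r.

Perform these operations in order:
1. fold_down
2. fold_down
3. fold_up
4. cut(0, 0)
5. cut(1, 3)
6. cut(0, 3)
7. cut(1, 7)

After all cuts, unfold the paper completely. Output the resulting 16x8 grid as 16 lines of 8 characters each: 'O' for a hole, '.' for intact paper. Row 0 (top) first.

Answer: O..O....
...O...O
...O...O
O..O....
O..O....
...O...O
...O...O
O..O....
O..O....
...O...O
...O...O
O..O....
O..O....
...O...O
...O...O
O..O....

Derivation:
Op 1 fold_down: fold axis h@8; visible region now rows[8,16) x cols[0,8) = 8x8
Op 2 fold_down: fold axis h@12; visible region now rows[12,16) x cols[0,8) = 4x8
Op 3 fold_up: fold axis h@14; visible region now rows[12,14) x cols[0,8) = 2x8
Op 4 cut(0, 0): punch at orig (12,0); cuts so far [(12, 0)]; region rows[12,14) x cols[0,8) = 2x8
Op 5 cut(1, 3): punch at orig (13,3); cuts so far [(12, 0), (13, 3)]; region rows[12,14) x cols[0,8) = 2x8
Op 6 cut(0, 3): punch at orig (12,3); cuts so far [(12, 0), (12, 3), (13, 3)]; region rows[12,14) x cols[0,8) = 2x8
Op 7 cut(1, 7): punch at orig (13,7); cuts so far [(12, 0), (12, 3), (13, 3), (13, 7)]; region rows[12,14) x cols[0,8) = 2x8
Unfold 1 (reflect across h@14): 8 holes -> [(12, 0), (12, 3), (13, 3), (13, 7), (14, 3), (14, 7), (15, 0), (15, 3)]
Unfold 2 (reflect across h@12): 16 holes -> [(8, 0), (8, 3), (9, 3), (9, 7), (10, 3), (10, 7), (11, 0), (11, 3), (12, 0), (12, 3), (13, 3), (13, 7), (14, 3), (14, 7), (15, 0), (15, 3)]
Unfold 3 (reflect across h@8): 32 holes -> [(0, 0), (0, 3), (1, 3), (1, 7), (2, 3), (2, 7), (3, 0), (3, 3), (4, 0), (4, 3), (5, 3), (5, 7), (6, 3), (6, 7), (7, 0), (7, 3), (8, 0), (8, 3), (9, 3), (9, 7), (10, 3), (10, 7), (11, 0), (11, 3), (12, 0), (12, 3), (13, 3), (13, 7), (14, 3), (14, 7), (15, 0), (15, 3)]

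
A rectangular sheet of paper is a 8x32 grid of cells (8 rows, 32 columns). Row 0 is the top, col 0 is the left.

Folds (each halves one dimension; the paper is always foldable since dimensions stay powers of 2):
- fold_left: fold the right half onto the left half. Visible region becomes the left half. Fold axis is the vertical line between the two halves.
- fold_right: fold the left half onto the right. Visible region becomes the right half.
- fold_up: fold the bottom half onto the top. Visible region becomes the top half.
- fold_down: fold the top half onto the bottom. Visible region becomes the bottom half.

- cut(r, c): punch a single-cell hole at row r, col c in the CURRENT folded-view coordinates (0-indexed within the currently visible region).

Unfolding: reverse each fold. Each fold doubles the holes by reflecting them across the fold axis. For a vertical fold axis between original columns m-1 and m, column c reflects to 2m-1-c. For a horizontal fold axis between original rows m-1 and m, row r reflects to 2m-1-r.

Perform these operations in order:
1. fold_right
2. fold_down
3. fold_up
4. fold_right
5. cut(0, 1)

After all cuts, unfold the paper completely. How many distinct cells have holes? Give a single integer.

Answer: 16

Derivation:
Op 1 fold_right: fold axis v@16; visible region now rows[0,8) x cols[16,32) = 8x16
Op 2 fold_down: fold axis h@4; visible region now rows[4,8) x cols[16,32) = 4x16
Op 3 fold_up: fold axis h@6; visible region now rows[4,6) x cols[16,32) = 2x16
Op 4 fold_right: fold axis v@24; visible region now rows[4,6) x cols[24,32) = 2x8
Op 5 cut(0, 1): punch at orig (4,25); cuts so far [(4, 25)]; region rows[4,6) x cols[24,32) = 2x8
Unfold 1 (reflect across v@24): 2 holes -> [(4, 22), (4, 25)]
Unfold 2 (reflect across h@6): 4 holes -> [(4, 22), (4, 25), (7, 22), (7, 25)]
Unfold 3 (reflect across h@4): 8 holes -> [(0, 22), (0, 25), (3, 22), (3, 25), (4, 22), (4, 25), (7, 22), (7, 25)]
Unfold 4 (reflect across v@16): 16 holes -> [(0, 6), (0, 9), (0, 22), (0, 25), (3, 6), (3, 9), (3, 22), (3, 25), (4, 6), (4, 9), (4, 22), (4, 25), (7, 6), (7, 9), (7, 22), (7, 25)]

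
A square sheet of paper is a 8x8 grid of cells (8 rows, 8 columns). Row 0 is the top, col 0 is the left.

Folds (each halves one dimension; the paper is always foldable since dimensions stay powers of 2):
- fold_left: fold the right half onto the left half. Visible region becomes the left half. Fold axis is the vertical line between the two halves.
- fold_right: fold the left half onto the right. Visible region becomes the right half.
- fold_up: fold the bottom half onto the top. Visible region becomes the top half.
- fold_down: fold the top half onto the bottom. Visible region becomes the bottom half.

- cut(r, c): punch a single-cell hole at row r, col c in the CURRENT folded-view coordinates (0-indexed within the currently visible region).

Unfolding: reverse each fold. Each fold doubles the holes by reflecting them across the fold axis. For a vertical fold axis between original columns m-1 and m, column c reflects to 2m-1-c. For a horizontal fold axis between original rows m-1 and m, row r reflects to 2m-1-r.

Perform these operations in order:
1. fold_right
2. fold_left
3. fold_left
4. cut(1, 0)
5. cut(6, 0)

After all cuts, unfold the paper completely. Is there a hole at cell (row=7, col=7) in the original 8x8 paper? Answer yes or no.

Answer: no

Derivation:
Op 1 fold_right: fold axis v@4; visible region now rows[0,8) x cols[4,8) = 8x4
Op 2 fold_left: fold axis v@6; visible region now rows[0,8) x cols[4,6) = 8x2
Op 3 fold_left: fold axis v@5; visible region now rows[0,8) x cols[4,5) = 8x1
Op 4 cut(1, 0): punch at orig (1,4); cuts so far [(1, 4)]; region rows[0,8) x cols[4,5) = 8x1
Op 5 cut(6, 0): punch at orig (6,4); cuts so far [(1, 4), (6, 4)]; region rows[0,8) x cols[4,5) = 8x1
Unfold 1 (reflect across v@5): 4 holes -> [(1, 4), (1, 5), (6, 4), (6, 5)]
Unfold 2 (reflect across v@6): 8 holes -> [(1, 4), (1, 5), (1, 6), (1, 7), (6, 4), (6, 5), (6, 6), (6, 7)]
Unfold 3 (reflect across v@4): 16 holes -> [(1, 0), (1, 1), (1, 2), (1, 3), (1, 4), (1, 5), (1, 6), (1, 7), (6, 0), (6, 1), (6, 2), (6, 3), (6, 4), (6, 5), (6, 6), (6, 7)]
Holes: [(1, 0), (1, 1), (1, 2), (1, 3), (1, 4), (1, 5), (1, 6), (1, 7), (6, 0), (6, 1), (6, 2), (6, 3), (6, 4), (6, 5), (6, 6), (6, 7)]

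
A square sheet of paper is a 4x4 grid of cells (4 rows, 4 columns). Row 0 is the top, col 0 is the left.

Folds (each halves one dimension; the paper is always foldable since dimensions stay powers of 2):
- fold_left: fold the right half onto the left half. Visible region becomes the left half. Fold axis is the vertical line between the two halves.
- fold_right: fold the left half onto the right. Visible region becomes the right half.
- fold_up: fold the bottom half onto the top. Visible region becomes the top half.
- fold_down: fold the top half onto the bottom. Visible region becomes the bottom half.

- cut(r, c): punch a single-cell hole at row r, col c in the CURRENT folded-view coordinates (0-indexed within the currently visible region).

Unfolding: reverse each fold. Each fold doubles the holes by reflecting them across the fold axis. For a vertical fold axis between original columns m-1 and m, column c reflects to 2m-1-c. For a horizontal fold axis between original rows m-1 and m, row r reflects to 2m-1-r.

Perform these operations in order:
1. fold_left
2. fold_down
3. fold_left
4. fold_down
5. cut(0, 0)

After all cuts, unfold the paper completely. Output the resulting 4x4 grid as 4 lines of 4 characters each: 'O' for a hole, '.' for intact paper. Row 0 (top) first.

Answer: OOOO
OOOO
OOOO
OOOO

Derivation:
Op 1 fold_left: fold axis v@2; visible region now rows[0,4) x cols[0,2) = 4x2
Op 2 fold_down: fold axis h@2; visible region now rows[2,4) x cols[0,2) = 2x2
Op 3 fold_left: fold axis v@1; visible region now rows[2,4) x cols[0,1) = 2x1
Op 4 fold_down: fold axis h@3; visible region now rows[3,4) x cols[0,1) = 1x1
Op 5 cut(0, 0): punch at orig (3,0); cuts so far [(3, 0)]; region rows[3,4) x cols[0,1) = 1x1
Unfold 1 (reflect across h@3): 2 holes -> [(2, 0), (3, 0)]
Unfold 2 (reflect across v@1): 4 holes -> [(2, 0), (2, 1), (3, 0), (3, 1)]
Unfold 3 (reflect across h@2): 8 holes -> [(0, 0), (0, 1), (1, 0), (1, 1), (2, 0), (2, 1), (3, 0), (3, 1)]
Unfold 4 (reflect across v@2): 16 holes -> [(0, 0), (0, 1), (0, 2), (0, 3), (1, 0), (1, 1), (1, 2), (1, 3), (2, 0), (2, 1), (2, 2), (2, 3), (3, 0), (3, 1), (3, 2), (3, 3)]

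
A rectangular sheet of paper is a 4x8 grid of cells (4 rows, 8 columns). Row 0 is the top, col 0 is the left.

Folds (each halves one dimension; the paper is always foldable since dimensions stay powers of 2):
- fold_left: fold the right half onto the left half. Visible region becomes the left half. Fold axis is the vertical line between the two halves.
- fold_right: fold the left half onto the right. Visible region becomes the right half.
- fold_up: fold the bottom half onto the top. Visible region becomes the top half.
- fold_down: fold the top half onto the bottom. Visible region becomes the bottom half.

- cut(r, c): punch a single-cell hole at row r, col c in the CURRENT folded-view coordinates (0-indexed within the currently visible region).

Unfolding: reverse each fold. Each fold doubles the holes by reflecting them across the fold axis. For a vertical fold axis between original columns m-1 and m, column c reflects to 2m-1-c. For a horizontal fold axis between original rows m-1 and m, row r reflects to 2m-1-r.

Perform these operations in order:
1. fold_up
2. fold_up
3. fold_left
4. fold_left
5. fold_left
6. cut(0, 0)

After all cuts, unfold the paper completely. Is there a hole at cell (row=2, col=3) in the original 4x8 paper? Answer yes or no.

Answer: yes

Derivation:
Op 1 fold_up: fold axis h@2; visible region now rows[0,2) x cols[0,8) = 2x8
Op 2 fold_up: fold axis h@1; visible region now rows[0,1) x cols[0,8) = 1x8
Op 3 fold_left: fold axis v@4; visible region now rows[0,1) x cols[0,4) = 1x4
Op 4 fold_left: fold axis v@2; visible region now rows[0,1) x cols[0,2) = 1x2
Op 5 fold_left: fold axis v@1; visible region now rows[0,1) x cols[0,1) = 1x1
Op 6 cut(0, 0): punch at orig (0,0); cuts so far [(0, 0)]; region rows[0,1) x cols[0,1) = 1x1
Unfold 1 (reflect across v@1): 2 holes -> [(0, 0), (0, 1)]
Unfold 2 (reflect across v@2): 4 holes -> [(0, 0), (0, 1), (0, 2), (0, 3)]
Unfold 3 (reflect across v@4): 8 holes -> [(0, 0), (0, 1), (0, 2), (0, 3), (0, 4), (0, 5), (0, 6), (0, 7)]
Unfold 4 (reflect across h@1): 16 holes -> [(0, 0), (0, 1), (0, 2), (0, 3), (0, 4), (0, 5), (0, 6), (0, 7), (1, 0), (1, 1), (1, 2), (1, 3), (1, 4), (1, 5), (1, 6), (1, 7)]
Unfold 5 (reflect across h@2): 32 holes -> [(0, 0), (0, 1), (0, 2), (0, 3), (0, 4), (0, 5), (0, 6), (0, 7), (1, 0), (1, 1), (1, 2), (1, 3), (1, 4), (1, 5), (1, 6), (1, 7), (2, 0), (2, 1), (2, 2), (2, 3), (2, 4), (2, 5), (2, 6), (2, 7), (3, 0), (3, 1), (3, 2), (3, 3), (3, 4), (3, 5), (3, 6), (3, 7)]
Holes: [(0, 0), (0, 1), (0, 2), (0, 3), (0, 4), (0, 5), (0, 6), (0, 7), (1, 0), (1, 1), (1, 2), (1, 3), (1, 4), (1, 5), (1, 6), (1, 7), (2, 0), (2, 1), (2, 2), (2, 3), (2, 4), (2, 5), (2, 6), (2, 7), (3, 0), (3, 1), (3, 2), (3, 3), (3, 4), (3, 5), (3, 6), (3, 7)]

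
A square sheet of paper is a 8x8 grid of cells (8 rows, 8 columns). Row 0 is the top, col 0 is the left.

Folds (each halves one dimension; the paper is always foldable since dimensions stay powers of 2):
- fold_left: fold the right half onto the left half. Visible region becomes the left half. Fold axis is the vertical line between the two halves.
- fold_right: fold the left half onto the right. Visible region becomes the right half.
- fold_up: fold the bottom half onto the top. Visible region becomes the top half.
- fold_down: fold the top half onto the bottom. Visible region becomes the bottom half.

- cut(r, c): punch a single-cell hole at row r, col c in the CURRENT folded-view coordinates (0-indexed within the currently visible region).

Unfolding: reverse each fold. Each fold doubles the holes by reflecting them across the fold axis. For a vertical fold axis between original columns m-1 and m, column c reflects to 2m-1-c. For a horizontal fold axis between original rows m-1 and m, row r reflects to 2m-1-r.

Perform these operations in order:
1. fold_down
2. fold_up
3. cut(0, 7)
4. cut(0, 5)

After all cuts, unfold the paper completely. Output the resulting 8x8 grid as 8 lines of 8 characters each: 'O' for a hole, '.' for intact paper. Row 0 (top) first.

Op 1 fold_down: fold axis h@4; visible region now rows[4,8) x cols[0,8) = 4x8
Op 2 fold_up: fold axis h@6; visible region now rows[4,6) x cols[0,8) = 2x8
Op 3 cut(0, 7): punch at orig (4,7); cuts so far [(4, 7)]; region rows[4,6) x cols[0,8) = 2x8
Op 4 cut(0, 5): punch at orig (4,5); cuts so far [(4, 5), (4, 7)]; region rows[4,6) x cols[0,8) = 2x8
Unfold 1 (reflect across h@6): 4 holes -> [(4, 5), (4, 7), (7, 5), (7, 7)]
Unfold 2 (reflect across h@4): 8 holes -> [(0, 5), (0, 7), (3, 5), (3, 7), (4, 5), (4, 7), (7, 5), (7, 7)]

Answer: .....O.O
........
........
.....O.O
.....O.O
........
........
.....O.O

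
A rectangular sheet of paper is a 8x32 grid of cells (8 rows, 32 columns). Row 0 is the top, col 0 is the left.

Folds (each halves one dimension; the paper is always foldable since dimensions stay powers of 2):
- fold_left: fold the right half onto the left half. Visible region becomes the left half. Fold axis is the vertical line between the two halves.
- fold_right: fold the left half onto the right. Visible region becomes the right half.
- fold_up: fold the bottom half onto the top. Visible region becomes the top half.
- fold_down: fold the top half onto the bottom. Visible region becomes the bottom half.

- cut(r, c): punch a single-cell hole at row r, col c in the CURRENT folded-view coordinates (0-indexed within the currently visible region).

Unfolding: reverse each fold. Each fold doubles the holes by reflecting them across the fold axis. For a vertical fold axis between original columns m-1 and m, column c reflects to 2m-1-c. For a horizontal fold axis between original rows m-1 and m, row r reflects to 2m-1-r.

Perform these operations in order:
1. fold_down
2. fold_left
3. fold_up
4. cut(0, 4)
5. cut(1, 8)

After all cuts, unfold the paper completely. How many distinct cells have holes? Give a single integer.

Answer: 16

Derivation:
Op 1 fold_down: fold axis h@4; visible region now rows[4,8) x cols[0,32) = 4x32
Op 2 fold_left: fold axis v@16; visible region now rows[4,8) x cols[0,16) = 4x16
Op 3 fold_up: fold axis h@6; visible region now rows[4,6) x cols[0,16) = 2x16
Op 4 cut(0, 4): punch at orig (4,4); cuts so far [(4, 4)]; region rows[4,6) x cols[0,16) = 2x16
Op 5 cut(1, 8): punch at orig (5,8); cuts so far [(4, 4), (5, 8)]; region rows[4,6) x cols[0,16) = 2x16
Unfold 1 (reflect across h@6): 4 holes -> [(4, 4), (5, 8), (6, 8), (7, 4)]
Unfold 2 (reflect across v@16): 8 holes -> [(4, 4), (4, 27), (5, 8), (5, 23), (6, 8), (6, 23), (7, 4), (7, 27)]
Unfold 3 (reflect across h@4): 16 holes -> [(0, 4), (0, 27), (1, 8), (1, 23), (2, 8), (2, 23), (3, 4), (3, 27), (4, 4), (4, 27), (5, 8), (5, 23), (6, 8), (6, 23), (7, 4), (7, 27)]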